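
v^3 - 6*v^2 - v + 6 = (v - 6)*(v - 1)*(v + 1)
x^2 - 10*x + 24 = (x - 6)*(x - 4)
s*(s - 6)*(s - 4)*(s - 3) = s^4 - 13*s^3 + 54*s^2 - 72*s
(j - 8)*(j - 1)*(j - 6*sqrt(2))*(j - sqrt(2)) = j^4 - 7*sqrt(2)*j^3 - 9*j^3 + 20*j^2 + 63*sqrt(2)*j^2 - 108*j - 56*sqrt(2)*j + 96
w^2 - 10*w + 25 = (w - 5)^2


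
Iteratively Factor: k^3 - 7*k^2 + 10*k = (k - 5)*(k^2 - 2*k) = (k - 5)*(k - 2)*(k)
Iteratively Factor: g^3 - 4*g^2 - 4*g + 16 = (g + 2)*(g^2 - 6*g + 8) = (g - 2)*(g + 2)*(g - 4)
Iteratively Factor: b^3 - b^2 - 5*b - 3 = (b - 3)*(b^2 + 2*b + 1) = (b - 3)*(b + 1)*(b + 1)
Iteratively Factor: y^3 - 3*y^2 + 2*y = (y - 1)*(y^2 - 2*y) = (y - 2)*(y - 1)*(y)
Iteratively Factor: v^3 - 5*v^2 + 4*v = (v - 1)*(v^2 - 4*v) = v*(v - 1)*(v - 4)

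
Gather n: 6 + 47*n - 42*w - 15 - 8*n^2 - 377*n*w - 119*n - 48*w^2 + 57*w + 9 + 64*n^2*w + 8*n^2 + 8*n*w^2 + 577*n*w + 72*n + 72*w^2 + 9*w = 64*n^2*w + n*(8*w^2 + 200*w) + 24*w^2 + 24*w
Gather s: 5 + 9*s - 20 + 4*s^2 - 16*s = 4*s^2 - 7*s - 15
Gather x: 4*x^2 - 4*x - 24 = 4*x^2 - 4*x - 24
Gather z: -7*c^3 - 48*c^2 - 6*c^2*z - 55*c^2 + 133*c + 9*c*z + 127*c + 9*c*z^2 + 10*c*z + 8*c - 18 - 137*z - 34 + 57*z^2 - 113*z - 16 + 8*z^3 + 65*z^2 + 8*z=-7*c^3 - 103*c^2 + 268*c + 8*z^3 + z^2*(9*c + 122) + z*(-6*c^2 + 19*c - 242) - 68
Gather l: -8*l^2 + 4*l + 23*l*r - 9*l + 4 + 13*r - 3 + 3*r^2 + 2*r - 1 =-8*l^2 + l*(23*r - 5) + 3*r^2 + 15*r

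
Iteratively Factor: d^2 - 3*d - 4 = (d + 1)*(d - 4)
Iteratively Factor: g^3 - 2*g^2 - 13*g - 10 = (g + 1)*(g^2 - 3*g - 10) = (g + 1)*(g + 2)*(g - 5)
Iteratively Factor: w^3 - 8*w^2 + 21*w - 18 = (w - 3)*(w^2 - 5*w + 6) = (w - 3)*(w - 2)*(w - 3)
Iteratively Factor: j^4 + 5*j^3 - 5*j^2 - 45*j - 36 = (j + 1)*(j^3 + 4*j^2 - 9*j - 36) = (j - 3)*(j + 1)*(j^2 + 7*j + 12) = (j - 3)*(j + 1)*(j + 4)*(j + 3)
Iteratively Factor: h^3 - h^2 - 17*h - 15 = (h - 5)*(h^2 + 4*h + 3) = (h - 5)*(h + 3)*(h + 1)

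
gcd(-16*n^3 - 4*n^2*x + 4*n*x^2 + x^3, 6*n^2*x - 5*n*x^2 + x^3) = -2*n + x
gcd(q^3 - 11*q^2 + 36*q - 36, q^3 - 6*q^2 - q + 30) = q - 3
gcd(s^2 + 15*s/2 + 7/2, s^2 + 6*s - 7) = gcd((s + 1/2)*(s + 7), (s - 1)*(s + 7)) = s + 7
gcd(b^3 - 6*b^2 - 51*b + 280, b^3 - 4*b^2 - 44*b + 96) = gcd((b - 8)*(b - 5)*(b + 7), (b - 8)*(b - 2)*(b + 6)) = b - 8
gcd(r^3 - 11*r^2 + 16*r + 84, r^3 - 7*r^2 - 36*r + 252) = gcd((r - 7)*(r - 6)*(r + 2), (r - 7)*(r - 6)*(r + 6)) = r^2 - 13*r + 42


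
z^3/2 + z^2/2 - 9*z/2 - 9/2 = (z/2 + 1/2)*(z - 3)*(z + 3)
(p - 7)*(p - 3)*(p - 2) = p^3 - 12*p^2 + 41*p - 42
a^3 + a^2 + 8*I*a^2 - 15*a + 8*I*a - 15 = (a + 1)*(a + 3*I)*(a + 5*I)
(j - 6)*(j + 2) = j^2 - 4*j - 12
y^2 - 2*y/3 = y*(y - 2/3)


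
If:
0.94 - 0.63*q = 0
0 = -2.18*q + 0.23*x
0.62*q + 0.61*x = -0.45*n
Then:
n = -21.23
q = 1.49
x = 14.14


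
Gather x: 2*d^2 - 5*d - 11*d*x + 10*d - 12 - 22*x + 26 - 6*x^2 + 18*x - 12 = 2*d^2 + 5*d - 6*x^2 + x*(-11*d - 4) + 2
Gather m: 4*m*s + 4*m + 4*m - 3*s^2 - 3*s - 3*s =m*(4*s + 8) - 3*s^2 - 6*s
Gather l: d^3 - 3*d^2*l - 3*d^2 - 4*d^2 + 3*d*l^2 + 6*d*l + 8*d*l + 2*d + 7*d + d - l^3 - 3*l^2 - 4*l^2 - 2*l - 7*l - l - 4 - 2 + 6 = d^3 - 7*d^2 + 10*d - l^3 + l^2*(3*d - 7) + l*(-3*d^2 + 14*d - 10)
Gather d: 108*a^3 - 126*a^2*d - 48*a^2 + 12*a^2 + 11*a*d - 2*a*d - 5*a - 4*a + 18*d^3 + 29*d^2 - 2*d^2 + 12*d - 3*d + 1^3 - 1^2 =108*a^3 - 36*a^2 - 9*a + 18*d^3 + 27*d^2 + d*(-126*a^2 + 9*a + 9)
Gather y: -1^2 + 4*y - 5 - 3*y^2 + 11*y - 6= -3*y^2 + 15*y - 12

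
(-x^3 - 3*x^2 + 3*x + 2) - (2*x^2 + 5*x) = -x^3 - 5*x^2 - 2*x + 2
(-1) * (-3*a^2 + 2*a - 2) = 3*a^2 - 2*a + 2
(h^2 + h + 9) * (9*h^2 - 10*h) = 9*h^4 - h^3 + 71*h^2 - 90*h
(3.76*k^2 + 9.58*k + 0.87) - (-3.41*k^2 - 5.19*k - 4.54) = 7.17*k^2 + 14.77*k + 5.41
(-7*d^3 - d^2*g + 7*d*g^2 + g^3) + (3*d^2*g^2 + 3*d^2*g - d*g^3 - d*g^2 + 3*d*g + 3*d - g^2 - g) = -7*d^3 + 3*d^2*g^2 + 2*d^2*g - d*g^3 + 6*d*g^2 + 3*d*g + 3*d + g^3 - g^2 - g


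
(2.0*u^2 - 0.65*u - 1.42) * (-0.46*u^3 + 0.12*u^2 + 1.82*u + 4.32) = -0.92*u^5 + 0.539*u^4 + 4.2152*u^3 + 7.2866*u^2 - 5.3924*u - 6.1344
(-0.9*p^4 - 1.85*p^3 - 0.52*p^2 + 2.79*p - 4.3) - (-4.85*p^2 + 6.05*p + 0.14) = -0.9*p^4 - 1.85*p^3 + 4.33*p^2 - 3.26*p - 4.44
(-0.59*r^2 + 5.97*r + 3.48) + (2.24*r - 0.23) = -0.59*r^2 + 8.21*r + 3.25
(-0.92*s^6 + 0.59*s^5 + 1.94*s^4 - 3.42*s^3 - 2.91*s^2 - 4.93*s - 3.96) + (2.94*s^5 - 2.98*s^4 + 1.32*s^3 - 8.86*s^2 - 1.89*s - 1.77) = -0.92*s^6 + 3.53*s^5 - 1.04*s^4 - 2.1*s^3 - 11.77*s^2 - 6.82*s - 5.73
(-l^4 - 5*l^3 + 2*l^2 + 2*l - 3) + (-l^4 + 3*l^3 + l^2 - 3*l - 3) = -2*l^4 - 2*l^3 + 3*l^2 - l - 6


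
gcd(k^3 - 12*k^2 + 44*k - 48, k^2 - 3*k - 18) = k - 6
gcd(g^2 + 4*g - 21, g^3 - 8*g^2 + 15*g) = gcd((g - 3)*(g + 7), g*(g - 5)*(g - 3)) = g - 3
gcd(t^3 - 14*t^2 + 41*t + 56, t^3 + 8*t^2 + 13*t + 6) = t + 1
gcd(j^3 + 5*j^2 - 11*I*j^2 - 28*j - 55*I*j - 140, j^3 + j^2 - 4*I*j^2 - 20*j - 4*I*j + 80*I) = j^2 + j*(5 - 4*I) - 20*I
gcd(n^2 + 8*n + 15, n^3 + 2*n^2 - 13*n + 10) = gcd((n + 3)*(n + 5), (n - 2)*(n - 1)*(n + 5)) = n + 5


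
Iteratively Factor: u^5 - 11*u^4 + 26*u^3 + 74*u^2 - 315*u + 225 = (u - 5)*(u^4 - 6*u^3 - 4*u^2 + 54*u - 45) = (u - 5)^2*(u^3 - u^2 - 9*u + 9) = (u - 5)^2*(u - 3)*(u^2 + 2*u - 3) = (u - 5)^2*(u - 3)*(u - 1)*(u + 3)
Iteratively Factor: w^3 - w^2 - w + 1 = (w + 1)*(w^2 - 2*w + 1) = (w - 1)*(w + 1)*(w - 1)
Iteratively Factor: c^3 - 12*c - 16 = (c + 2)*(c^2 - 2*c - 8) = (c - 4)*(c + 2)*(c + 2)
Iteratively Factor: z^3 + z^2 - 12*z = (z - 3)*(z^2 + 4*z) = z*(z - 3)*(z + 4)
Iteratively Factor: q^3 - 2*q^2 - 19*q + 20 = (q + 4)*(q^2 - 6*q + 5) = (q - 5)*(q + 4)*(q - 1)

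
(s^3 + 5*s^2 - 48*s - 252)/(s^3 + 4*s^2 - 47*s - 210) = (s + 6)/(s + 5)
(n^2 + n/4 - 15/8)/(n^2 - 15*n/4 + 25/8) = (2*n + 3)/(2*n - 5)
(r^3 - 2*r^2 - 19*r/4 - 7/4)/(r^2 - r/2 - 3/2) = (4*r^2 - 12*r - 7)/(2*(2*r - 3))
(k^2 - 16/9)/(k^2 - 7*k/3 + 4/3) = (k + 4/3)/(k - 1)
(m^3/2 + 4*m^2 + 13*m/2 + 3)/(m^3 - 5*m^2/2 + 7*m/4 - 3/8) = 4*(m^3 + 8*m^2 + 13*m + 6)/(8*m^3 - 20*m^2 + 14*m - 3)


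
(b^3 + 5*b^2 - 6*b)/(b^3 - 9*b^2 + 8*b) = (b + 6)/(b - 8)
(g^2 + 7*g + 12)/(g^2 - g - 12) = (g + 4)/(g - 4)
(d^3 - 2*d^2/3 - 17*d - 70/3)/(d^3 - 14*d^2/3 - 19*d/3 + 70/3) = (d + 2)/(d - 2)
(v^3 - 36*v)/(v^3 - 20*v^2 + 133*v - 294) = v*(v + 6)/(v^2 - 14*v + 49)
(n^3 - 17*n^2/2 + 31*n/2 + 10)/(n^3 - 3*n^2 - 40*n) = (-2*n^3 + 17*n^2 - 31*n - 20)/(2*n*(-n^2 + 3*n + 40))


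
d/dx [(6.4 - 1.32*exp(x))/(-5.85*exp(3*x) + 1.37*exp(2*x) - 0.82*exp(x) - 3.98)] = (-15.444*exp(3*x) + 114.1284*exp(2*x) - 17.536*exp(x) + 10.5016)*exp(x)/(34.2225*exp(6*x) - 16.029*exp(5*x) + 11.4709*exp(4*x) + 44.3192*exp(3*x) - 10.2328*exp(2*x) + 6.5272*exp(x) + 15.8404)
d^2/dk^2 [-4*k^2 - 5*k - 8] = -8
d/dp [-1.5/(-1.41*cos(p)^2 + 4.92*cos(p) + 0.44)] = (4.23*cos(p) - 7.38)*sin(p)/(-1.41*cos(p)^2 + 4.92*cos(p) + 0.44)^2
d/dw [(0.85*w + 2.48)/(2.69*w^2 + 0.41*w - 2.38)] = (2.2865*w^2 + 0.3485*w - (0.85*w + 2.48)*(5.38*w + 0.41) - 2.023)/(2.69*w^2 + 0.41*w - 2.38)^2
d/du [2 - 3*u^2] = -6*u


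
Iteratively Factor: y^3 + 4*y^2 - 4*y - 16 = (y + 4)*(y^2 - 4) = (y + 2)*(y + 4)*(y - 2)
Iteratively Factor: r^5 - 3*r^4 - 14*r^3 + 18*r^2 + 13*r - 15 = (r - 5)*(r^4 + 2*r^3 - 4*r^2 - 2*r + 3) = (r - 5)*(r + 1)*(r^3 + r^2 - 5*r + 3) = (r - 5)*(r - 1)*(r + 1)*(r^2 + 2*r - 3) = (r - 5)*(r - 1)^2*(r + 1)*(r + 3)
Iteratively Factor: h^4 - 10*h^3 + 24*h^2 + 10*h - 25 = (h - 5)*(h^3 - 5*h^2 - h + 5) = (h - 5)*(h - 1)*(h^2 - 4*h - 5) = (h - 5)^2*(h - 1)*(h + 1)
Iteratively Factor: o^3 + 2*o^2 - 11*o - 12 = (o + 4)*(o^2 - 2*o - 3) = (o - 3)*(o + 4)*(o + 1)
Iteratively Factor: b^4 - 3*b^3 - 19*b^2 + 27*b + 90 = (b - 5)*(b^3 + 2*b^2 - 9*b - 18) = (b - 5)*(b + 2)*(b^2 - 9) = (b - 5)*(b + 2)*(b + 3)*(b - 3)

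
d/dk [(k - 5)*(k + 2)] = 2*k - 3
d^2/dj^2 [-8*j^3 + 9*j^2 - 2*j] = 18 - 48*j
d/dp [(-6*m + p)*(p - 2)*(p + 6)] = -12*m*p - 24*m + 3*p^2 + 8*p - 12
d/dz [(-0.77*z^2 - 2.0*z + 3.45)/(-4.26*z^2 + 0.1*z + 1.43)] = (-8.597*z^2 + 27.1918*z - 3.205)/(18.1476*z^4 - 0.852*z^3 - 12.1736*z^2 + 0.286*z + 2.0449)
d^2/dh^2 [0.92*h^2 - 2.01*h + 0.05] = 1.84000000000000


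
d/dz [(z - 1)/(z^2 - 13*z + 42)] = (z^2 - 13*z - (z - 1)*(2*z - 13) + 42)/(z^2 - 13*z + 42)^2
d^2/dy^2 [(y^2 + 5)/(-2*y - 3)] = -58/(8*y^3 + 36*y^2 + 54*y + 27)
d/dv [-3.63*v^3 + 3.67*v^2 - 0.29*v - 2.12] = -10.89*v^2 + 7.34*v - 0.29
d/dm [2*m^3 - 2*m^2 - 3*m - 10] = 6*m^2 - 4*m - 3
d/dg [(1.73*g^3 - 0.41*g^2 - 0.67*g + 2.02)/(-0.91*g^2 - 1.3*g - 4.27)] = (-1.5743*g^4 - 4.498*g^3 - 22.238*g^2 + 7.1778*g + 5.4869)/(0.8281*g^4 + 2.366*g^3 + 9.4614*g^2 + 11.102*g + 18.2329)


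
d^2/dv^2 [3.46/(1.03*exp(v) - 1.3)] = (3.670714*exp(v) + 4.63294)*exp(v)/(1.03*exp(v) - 1.3)^3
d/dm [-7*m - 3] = -7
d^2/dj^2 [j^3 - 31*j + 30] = 6*j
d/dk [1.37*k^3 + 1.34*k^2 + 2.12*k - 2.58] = 4.11*k^2 + 2.68*k + 2.12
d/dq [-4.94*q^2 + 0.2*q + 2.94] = 0.2 - 9.88*q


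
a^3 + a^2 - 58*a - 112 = (a - 8)*(a + 2)*(a + 7)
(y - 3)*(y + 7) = y^2 + 4*y - 21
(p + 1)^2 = p^2 + 2*p + 1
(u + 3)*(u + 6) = u^2 + 9*u + 18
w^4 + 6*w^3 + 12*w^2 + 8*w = w*(w + 2)^3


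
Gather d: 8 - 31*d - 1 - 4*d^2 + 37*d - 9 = -4*d^2 + 6*d - 2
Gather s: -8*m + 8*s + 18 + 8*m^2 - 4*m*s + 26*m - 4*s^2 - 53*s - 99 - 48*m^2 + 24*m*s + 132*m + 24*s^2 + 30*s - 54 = -40*m^2 + 150*m + 20*s^2 + s*(20*m - 15) - 135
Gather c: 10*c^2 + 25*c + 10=10*c^2 + 25*c + 10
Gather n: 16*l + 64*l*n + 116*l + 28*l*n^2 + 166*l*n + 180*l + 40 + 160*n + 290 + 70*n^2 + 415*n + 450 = 312*l + n^2*(28*l + 70) + n*(230*l + 575) + 780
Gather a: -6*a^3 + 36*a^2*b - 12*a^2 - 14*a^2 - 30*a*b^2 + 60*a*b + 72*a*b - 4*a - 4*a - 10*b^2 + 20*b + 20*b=-6*a^3 + a^2*(36*b - 26) + a*(-30*b^2 + 132*b - 8) - 10*b^2 + 40*b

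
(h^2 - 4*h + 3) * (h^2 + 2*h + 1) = h^4 - 2*h^3 - 4*h^2 + 2*h + 3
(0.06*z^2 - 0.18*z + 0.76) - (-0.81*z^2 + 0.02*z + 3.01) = 0.87*z^2 - 0.2*z - 2.25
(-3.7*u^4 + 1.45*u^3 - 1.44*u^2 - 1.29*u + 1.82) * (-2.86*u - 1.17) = 10.582*u^5 + 0.182*u^4 + 2.4219*u^3 + 5.3742*u^2 - 3.6959*u - 2.1294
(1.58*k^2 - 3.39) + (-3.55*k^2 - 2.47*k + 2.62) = -1.97*k^2 - 2.47*k - 0.77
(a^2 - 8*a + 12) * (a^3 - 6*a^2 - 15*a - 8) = a^5 - 14*a^4 + 45*a^3 + 40*a^2 - 116*a - 96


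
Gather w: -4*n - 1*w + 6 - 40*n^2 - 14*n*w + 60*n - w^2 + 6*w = -40*n^2 + 56*n - w^2 + w*(5 - 14*n) + 6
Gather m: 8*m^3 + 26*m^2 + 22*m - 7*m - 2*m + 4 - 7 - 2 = 8*m^3 + 26*m^2 + 13*m - 5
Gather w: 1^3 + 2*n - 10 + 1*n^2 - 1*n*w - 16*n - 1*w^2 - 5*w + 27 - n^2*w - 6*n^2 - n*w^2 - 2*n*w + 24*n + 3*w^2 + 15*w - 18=-5*n^2 + 10*n + w^2*(2 - n) + w*(-n^2 - 3*n + 10)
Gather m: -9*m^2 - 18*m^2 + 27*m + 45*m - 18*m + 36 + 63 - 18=-27*m^2 + 54*m + 81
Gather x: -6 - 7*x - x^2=-x^2 - 7*x - 6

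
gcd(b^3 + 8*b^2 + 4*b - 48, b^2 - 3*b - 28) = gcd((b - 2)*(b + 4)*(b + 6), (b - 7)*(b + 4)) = b + 4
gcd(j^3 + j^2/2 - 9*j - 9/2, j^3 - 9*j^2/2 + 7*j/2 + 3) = j^2 - 5*j/2 - 3/2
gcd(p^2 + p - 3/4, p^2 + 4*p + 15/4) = p + 3/2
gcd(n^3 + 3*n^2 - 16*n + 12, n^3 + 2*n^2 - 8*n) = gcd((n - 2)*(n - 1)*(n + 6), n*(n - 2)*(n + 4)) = n - 2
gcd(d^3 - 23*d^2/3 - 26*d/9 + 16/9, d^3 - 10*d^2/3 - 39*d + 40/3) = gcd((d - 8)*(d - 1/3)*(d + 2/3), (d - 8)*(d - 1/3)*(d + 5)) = d^2 - 25*d/3 + 8/3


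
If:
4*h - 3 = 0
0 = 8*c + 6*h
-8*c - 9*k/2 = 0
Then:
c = -9/16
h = 3/4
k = 1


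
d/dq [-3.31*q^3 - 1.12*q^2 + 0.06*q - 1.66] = -9.93*q^2 - 2.24*q + 0.06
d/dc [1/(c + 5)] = -1/(c + 5)^2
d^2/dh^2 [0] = 0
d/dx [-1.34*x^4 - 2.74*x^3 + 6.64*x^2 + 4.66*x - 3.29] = -5.36*x^3 - 8.22*x^2 + 13.28*x + 4.66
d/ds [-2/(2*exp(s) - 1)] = 4*exp(s)/(2*exp(s) - 1)^2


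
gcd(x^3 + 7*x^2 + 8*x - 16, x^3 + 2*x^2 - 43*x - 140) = x + 4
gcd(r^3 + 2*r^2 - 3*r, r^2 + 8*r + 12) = 1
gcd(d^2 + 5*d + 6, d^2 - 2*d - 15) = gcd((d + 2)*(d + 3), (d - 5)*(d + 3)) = d + 3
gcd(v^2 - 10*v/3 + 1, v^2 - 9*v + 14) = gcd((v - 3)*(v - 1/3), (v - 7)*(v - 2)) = 1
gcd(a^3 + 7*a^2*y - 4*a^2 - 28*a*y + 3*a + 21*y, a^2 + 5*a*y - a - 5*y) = a - 1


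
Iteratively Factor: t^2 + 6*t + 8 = (t + 4)*(t + 2)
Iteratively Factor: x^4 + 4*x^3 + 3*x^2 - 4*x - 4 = (x - 1)*(x^3 + 5*x^2 + 8*x + 4) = (x - 1)*(x + 2)*(x^2 + 3*x + 2) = (x - 1)*(x + 2)^2*(x + 1)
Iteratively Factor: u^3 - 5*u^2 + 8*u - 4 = (u - 2)*(u^2 - 3*u + 2) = (u - 2)*(u - 1)*(u - 2)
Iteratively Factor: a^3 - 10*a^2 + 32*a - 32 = (a - 4)*(a^2 - 6*a + 8) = (a - 4)*(a - 2)*(a - 4)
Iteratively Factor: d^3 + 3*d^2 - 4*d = (d)*(d^2 + 3*d - 4) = d*(d + 4)*(d - 1)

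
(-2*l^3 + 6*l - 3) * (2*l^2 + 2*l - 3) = -4*l^5 - 4*l^4 + 18*l^3 + 6*l^2 - 24*l + 9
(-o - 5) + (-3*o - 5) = -4*o - 10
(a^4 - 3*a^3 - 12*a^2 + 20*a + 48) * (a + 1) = a^5 - 2*a^4 - 15*a^3 + 8*a^2 + 68*a + 48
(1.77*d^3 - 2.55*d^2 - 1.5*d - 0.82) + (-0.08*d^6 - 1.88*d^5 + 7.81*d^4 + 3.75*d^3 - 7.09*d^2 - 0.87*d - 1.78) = -0.08*d^6 - 1.88*d^5 + 7.81*d^4 + 5.52*d^3 - 9.64*d^2 - 2.37*d - 2.6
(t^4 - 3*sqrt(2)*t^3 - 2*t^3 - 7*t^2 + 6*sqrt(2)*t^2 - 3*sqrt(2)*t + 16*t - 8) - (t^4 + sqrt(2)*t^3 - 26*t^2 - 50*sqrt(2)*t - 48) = -4*sqrt(2)*t^3 - 2*t^3 + 6*sqrt(2)*t^2 + 19*t^2 + 16*t + 47*sqrt(2)*t + 40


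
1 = 1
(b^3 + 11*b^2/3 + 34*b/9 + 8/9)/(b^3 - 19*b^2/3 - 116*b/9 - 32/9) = (b + 2)/(b - 8)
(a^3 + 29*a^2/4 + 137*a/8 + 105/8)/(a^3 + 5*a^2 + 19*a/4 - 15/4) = (4*a + 7)/(2*(2*a - 1))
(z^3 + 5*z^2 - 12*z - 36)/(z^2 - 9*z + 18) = (z^2 + 8*z + 12)/(z - 6)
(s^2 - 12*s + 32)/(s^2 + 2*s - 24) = (s - 8)/(s + 6)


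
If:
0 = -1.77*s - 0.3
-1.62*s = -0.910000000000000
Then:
No Solution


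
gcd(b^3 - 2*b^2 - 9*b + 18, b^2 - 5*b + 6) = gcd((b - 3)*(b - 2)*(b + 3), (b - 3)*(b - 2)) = b^2 - 5*b + 6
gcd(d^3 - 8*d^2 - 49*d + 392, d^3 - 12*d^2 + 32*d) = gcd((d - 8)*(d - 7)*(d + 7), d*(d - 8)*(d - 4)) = d - 8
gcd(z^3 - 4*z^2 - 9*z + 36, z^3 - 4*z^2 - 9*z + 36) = z^3 - 4*z^2 - 9*z + 36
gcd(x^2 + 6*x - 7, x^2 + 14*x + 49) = x + 7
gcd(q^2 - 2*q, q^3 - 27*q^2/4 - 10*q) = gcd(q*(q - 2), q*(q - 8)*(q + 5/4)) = q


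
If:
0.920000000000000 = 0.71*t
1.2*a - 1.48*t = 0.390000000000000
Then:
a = 1.92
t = 1.30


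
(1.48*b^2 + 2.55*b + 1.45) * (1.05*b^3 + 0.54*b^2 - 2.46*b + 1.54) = 1.554*b^5 + 3.4767*b^4 - 0.7413*b^3 - 3.2108*b^2 + 0.36*b + 2.233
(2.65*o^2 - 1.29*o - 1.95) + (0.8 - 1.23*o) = 2.65*o^2 - 2.52*o - 1.15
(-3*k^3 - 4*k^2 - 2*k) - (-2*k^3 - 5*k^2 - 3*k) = -k^3 + k^2 + k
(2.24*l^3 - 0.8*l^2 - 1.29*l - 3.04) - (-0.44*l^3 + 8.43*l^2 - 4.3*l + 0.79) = 2.68*l^3 - 9.23*l^2 + 3.01*l - 3.83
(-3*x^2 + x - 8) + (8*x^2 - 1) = 5*x^2 + x - 9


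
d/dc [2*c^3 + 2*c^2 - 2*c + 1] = 6*c^2 + 4*c - 2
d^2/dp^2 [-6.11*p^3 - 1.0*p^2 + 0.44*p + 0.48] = -36.66*p - 2.0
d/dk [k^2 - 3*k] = 2*k - 3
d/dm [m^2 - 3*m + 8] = 2*m - 3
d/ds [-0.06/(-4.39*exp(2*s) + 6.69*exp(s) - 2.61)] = (0.4014 - 0.5268*exp(s))*exp(s)/(4.39*exp(2*s) - 6.69*exp(s) + 2.61)^2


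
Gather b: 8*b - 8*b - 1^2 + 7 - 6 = 0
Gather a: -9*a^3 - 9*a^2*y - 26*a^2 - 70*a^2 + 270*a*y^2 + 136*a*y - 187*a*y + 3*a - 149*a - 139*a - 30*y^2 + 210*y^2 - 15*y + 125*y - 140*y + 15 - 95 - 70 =-9*a^3 + a^2*(-9*y - 96) + a*(270*y^2 - 51*y - 285) + 180*y^2 - 30*y - 150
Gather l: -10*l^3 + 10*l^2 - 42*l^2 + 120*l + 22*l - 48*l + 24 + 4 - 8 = -10*l^3 - 32*l^2 + 94*l + 20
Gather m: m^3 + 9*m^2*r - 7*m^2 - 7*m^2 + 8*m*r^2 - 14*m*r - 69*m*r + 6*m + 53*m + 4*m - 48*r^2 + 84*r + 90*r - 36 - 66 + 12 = m^3 + m^2*(9*r - 14) + m*(8*r^2 - 83*r + 63) - 48*r^2 + 174*r - 90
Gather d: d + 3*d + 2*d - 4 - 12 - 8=6*d - 24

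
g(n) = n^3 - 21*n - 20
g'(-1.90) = -10.17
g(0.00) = -20.00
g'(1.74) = -11.92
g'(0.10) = -20.97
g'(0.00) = -21.00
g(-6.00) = -110.00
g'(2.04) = -8.52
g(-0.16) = -16.64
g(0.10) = -22.10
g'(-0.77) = -19.22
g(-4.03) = -0.82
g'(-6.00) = 87.00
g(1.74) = -51.27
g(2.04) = -54.35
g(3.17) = -54.71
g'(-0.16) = -20.92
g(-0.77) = -4.29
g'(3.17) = 9.15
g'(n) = 3*n^2 - 21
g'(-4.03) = 27.72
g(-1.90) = 13.04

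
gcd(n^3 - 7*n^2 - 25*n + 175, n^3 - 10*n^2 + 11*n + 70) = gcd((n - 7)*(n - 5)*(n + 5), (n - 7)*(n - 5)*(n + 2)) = n^2 - 12*n + 35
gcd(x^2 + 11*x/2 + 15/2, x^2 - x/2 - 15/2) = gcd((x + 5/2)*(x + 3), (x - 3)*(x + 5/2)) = x + 5/2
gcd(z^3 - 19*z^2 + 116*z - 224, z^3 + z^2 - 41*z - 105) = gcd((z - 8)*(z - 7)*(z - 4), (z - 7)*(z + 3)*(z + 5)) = z - 7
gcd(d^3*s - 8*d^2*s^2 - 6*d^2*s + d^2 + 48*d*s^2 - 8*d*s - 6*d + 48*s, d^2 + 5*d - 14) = 1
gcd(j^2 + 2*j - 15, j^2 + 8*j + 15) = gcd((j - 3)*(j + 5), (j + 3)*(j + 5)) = j + 5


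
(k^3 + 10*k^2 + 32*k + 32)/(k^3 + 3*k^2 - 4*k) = (k^2 + 6*k + 8)/(k*(k - 1))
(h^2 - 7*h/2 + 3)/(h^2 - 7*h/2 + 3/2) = (2*h^2 - 7*h + 6)/(2*h^2 - 7*h + 3)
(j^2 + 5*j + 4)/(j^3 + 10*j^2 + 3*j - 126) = (j^2 + 5*j + 4)/(j^3 + 10*j^2 + 3*j - 126)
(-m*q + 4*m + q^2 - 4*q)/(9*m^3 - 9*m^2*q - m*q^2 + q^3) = (q - 4)/(-9*m^2 + q^2)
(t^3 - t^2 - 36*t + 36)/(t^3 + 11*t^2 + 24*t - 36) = (t - 6)/(t + 6)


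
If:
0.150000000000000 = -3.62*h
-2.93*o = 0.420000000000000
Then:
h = -0.04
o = -0.14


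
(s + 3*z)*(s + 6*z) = s^2 + 9*s*z + 18*z^2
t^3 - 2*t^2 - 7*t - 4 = (t - 4)*(t + 1)^2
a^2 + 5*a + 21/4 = (a + 3/2)*(a + 7/2)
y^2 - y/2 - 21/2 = (y - 7/2)*(y + 3)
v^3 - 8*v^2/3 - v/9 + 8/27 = (v - 8/3)*(v - 1/3)*(v + 1/3)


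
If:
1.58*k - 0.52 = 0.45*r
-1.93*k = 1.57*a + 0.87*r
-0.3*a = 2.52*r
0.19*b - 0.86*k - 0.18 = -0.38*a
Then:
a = -0.45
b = 3.41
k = 0.34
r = 0.05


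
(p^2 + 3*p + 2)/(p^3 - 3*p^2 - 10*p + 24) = (p^2 + 3*p + 2)/(p^3 - 3*p^2 - 10*p + 24)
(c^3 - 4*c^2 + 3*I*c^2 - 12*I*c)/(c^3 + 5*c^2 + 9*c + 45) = c*(c - 4)/(c^2 + c*(5 - 3*I) - 15*I)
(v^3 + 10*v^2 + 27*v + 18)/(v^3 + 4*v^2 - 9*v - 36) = (v^2 + 7*v + 6)/(v^2 + v - 12)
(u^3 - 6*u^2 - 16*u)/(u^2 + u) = (u^2 - 6*u - 16)/(u + 1)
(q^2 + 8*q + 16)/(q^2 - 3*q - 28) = (q + 4)/(q - 7)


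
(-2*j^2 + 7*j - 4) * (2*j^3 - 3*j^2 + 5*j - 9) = -4*j^5 + 20*j^4 - 39*j^3 + 65*j^2 - 83*j + 36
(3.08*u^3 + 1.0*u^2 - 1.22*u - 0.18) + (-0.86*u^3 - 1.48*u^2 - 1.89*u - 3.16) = 2.22*u^3 - 0.48*u^2 - 3.11*u - 3.34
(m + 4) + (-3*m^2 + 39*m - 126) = -3*m^2 + 40*m - 122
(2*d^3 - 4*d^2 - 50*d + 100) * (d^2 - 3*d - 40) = 2*d^5 - 10*d^4 - 118*d^3 + 410*d^2 + 1700*d - 4000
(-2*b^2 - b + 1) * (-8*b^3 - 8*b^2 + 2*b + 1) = 16*b^5 + 24*b^4 - 4*b^3 - 12*b^2 + b + 1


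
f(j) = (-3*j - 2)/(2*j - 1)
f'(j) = -2*(-3*j - 2)/(2*j - 1)^2 - 3/(2*j - 1)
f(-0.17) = 1.11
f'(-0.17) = 3.90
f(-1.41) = -0.58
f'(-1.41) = 0.48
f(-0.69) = -0.03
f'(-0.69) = 1.24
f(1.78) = -2.87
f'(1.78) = 1.07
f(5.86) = -1.83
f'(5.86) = 0.06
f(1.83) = -2.82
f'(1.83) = 0.99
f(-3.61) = -1.07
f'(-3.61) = 0.10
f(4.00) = -2.00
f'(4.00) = 0.14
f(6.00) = -1.82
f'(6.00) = 0.06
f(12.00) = -1.65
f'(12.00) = 0.01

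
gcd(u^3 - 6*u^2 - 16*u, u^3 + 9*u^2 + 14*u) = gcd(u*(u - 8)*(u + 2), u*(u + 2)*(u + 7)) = u^2 + 2*u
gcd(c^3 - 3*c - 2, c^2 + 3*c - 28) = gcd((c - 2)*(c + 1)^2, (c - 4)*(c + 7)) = 1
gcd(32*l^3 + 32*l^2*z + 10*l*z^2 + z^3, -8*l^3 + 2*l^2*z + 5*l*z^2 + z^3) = 8*l^2 + 6*l*z + z^2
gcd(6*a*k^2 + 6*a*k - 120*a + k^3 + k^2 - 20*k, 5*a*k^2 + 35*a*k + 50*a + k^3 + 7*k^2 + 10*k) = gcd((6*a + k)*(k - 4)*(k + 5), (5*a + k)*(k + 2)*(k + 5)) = k + 5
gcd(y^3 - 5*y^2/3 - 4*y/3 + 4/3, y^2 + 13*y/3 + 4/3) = 1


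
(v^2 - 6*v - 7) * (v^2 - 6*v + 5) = v^4 - 12*v^3 + 34*v^2 + 12*v - 35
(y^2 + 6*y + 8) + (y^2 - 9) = 2*y^2 + 6*y - 1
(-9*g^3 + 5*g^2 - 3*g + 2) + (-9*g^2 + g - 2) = -9*g^3 - 4*g^2 - 2*g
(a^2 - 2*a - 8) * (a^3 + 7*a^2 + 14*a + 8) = a^5 + 5*a^4 - 8*a^3 - 76*a^2 - 128*a - 64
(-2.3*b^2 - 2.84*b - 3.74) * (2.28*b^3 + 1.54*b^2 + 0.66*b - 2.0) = -5.244*b^5 - 10.0172*b^4 - 14.4188*b^3 - 3.034*b^2 + 3.2116*b + 7.48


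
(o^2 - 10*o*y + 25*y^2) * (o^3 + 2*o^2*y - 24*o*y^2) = o^5 - 8*o^4*y - 19*o^3*y^2 + 290*o^2*y^3 - 600*o*y^4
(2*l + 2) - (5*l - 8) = 10 - 3*l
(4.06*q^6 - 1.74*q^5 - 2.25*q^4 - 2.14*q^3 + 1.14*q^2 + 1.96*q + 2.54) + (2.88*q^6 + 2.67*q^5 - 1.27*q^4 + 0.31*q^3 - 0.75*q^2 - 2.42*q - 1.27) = 6.94*q^6 + 0.93*q^5 - 3.52*q^4 - 1.83*q^3 + 0.39*q^2 - 0.46*q + 1.27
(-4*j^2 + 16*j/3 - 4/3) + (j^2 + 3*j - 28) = -3*j^2 + 25*j/3 - 88/3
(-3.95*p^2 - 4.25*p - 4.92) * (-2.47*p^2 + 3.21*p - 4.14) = 9.7565*p^4 - 2.182*p^3 + 14.8629*p^2 + 1.8018*p + 20.3688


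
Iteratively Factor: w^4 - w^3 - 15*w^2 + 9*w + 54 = (w - 3)*(w^3 + 2*w^2 - 9*w - 18) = (w - 3)*(w + 3)*(w^2 - w - 6) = (w - 3)^2*(w + 3)*(w + 2)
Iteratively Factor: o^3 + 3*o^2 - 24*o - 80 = (o + 4)*(o^2 - o - 20) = (o - 5)*(o + 4)*(o + 4)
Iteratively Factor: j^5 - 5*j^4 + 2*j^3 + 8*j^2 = (j)*(j^4 - 5*j^3 + 2*j^2 + 8*j) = j^2*(j^3 - 5*j^2 + 2*j + 8) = j^2*(j + 1)*(j^2 - 6*j + 8) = j^2*(j - 2)*(j + 1)*(j - 4)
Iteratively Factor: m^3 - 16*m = (m)*(m^2 - 16) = m*(m - 4)*(m + 4)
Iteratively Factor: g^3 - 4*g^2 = (g)*(g^2 - 4*g) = g^2*(g - 4)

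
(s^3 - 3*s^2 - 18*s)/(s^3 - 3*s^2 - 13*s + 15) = s*(s - 6)/(s^2 - 6*s + 5)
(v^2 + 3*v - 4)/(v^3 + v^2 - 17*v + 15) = (v + 4)/(v^2 + 2*v - 15)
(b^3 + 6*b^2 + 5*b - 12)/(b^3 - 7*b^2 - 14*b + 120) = (b^2 + 2*b - 3)/(b^2 - 11*b + 30)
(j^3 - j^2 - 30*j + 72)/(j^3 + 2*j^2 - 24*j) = (j - 3)/j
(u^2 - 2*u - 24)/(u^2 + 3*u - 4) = (u - 6)/(u - 1)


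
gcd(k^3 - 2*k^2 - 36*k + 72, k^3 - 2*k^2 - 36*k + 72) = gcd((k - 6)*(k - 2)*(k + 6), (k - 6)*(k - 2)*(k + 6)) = k^3 - 2*k^2 - 36*k + 72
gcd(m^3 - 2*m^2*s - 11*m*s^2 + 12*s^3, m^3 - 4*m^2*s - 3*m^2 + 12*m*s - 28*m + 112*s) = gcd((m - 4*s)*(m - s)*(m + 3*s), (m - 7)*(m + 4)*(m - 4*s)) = -m + 4*s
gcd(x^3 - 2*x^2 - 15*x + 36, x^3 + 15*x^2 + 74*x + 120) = x + 4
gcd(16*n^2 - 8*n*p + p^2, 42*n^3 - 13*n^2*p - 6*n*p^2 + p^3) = 1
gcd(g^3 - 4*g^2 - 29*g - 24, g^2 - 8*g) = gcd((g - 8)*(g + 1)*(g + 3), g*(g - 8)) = g - 8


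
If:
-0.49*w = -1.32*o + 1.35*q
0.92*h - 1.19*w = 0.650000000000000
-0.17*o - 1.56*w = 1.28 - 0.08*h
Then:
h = 1.29347826086957*w + 0.706521739130435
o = -8.56777493606138*w - 7.19693094629156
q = -8.7403429004452*w - 7.03699914748508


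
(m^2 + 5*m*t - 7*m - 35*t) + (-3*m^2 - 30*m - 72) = -2*m^2 + 5*m*t - 37*m - 35*t - 72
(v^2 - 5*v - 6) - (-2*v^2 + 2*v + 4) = 3*v^2 - 7*v - 10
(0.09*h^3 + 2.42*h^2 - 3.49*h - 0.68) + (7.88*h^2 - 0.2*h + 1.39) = 0.09*h^3 + 10.3*h^2 - 3.69*h + 0.71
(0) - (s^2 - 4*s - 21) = -s^2 + 4*s + 21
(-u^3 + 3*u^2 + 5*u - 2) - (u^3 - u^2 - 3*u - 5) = -2*u^3 + 4*u^2 + 8*u + 3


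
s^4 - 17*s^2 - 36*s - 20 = (s - 5)*(s + 1)*(s + 2)^2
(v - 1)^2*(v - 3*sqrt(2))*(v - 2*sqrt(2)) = v^4 - 5*sqrt(2)*v^3 - 2*v^3 + 13*v^2 + 10*sqrt(2)*v^2 - 24*v - 5*sqrt(2)*v + 12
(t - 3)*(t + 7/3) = t^2 - 2*t/3 - 7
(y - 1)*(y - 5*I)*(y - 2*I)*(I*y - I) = I*y^4 + 7*y^3 - 2*I*y^3 - 14*y^2 - 9*I*y^2 + 7*y + 20*I*y - 10*I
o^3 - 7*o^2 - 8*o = o*(o - 8)*(o + 1)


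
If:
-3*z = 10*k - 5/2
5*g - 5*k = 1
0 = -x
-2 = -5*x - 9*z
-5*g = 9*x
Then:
No Solution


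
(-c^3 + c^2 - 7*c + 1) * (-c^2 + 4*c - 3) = c^5 - 5*c^4 + 14*c^3 - 32*c^2 + 25*c - 3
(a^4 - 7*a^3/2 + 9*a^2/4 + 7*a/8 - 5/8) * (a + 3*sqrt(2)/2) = a^5 - 7*a^4/2 + 3*sqrt(2)*a^4/2 - 21*sqrt(2)*a^3/4 + 9*a^3/4 + 7*a^2/8 + 27*sqrt(2)*a^2/8 - 5*a/8 + 21*sqrt(2)*a/16 - 15*sqrt(2)/16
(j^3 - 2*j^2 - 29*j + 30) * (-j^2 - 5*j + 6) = -j^5 - 3*j^4 + 45*j^3 + 103*j^2 - 324*j + 180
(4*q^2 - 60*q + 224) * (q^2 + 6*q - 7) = 4*q^4 - 36*q^3 - 164*q^2 + 1764*q - 1568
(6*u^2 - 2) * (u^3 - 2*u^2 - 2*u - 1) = 6*u^5 - 12*u^4 - 14*u^3 - 2*u^2 + 4*u + 2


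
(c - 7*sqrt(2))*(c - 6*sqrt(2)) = c^2 - 13*sqrt(2)*c + 84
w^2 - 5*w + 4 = (w - 4)*(w - 1)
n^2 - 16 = (n - 4)*(n + 4)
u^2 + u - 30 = (u - 5)*(u + 6)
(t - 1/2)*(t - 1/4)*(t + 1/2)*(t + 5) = t^4 + 19*t^3/4 - 3*t^2/2 - 19*t/16 + 5/16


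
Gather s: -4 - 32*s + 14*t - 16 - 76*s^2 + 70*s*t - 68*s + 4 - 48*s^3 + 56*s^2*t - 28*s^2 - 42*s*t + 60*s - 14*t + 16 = -48*s^3 + s^2*(56*t - 104) + s*(28*t - 40)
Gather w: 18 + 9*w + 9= 9*w + 27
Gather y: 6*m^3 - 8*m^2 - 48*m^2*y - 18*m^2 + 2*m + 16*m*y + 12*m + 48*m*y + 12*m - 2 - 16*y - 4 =6*m^3 - 26*m^2 + 26*m + y*(-48*m^2 + 64*m - 16) - 6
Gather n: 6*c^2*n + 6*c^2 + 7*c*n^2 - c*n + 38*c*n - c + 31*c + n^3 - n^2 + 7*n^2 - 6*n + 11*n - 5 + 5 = 6*c^2 + 30*c + n^3 + n^2*(7*c + 6) + n*(6*c^2 + 37*c + 5)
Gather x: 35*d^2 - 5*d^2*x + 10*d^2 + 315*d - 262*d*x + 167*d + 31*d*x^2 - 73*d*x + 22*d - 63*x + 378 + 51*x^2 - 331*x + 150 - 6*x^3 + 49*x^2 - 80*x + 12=45*d^2 + 504*d - 6*x^3 + x^2*(31*d + 100) + x*(-5*d^2 - 335*d - 474) + 540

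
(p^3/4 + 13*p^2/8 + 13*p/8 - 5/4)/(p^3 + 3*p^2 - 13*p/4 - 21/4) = (2*p^3 + 13*p^2 + 13*p - 10)/(2*(4*p^3 + 12*p^2 - 13*p - 21))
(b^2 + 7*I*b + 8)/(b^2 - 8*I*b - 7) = (b + 8*I)/(b - 7*I)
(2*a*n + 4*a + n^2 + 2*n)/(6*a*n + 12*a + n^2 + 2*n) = (2*a + n)/(6*a + n)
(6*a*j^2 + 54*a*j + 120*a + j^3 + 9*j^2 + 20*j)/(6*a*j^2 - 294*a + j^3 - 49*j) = (j^2 + 9*j + 20)/(j^2 - 49)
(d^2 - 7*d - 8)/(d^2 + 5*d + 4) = (d - 8)/(d + 4)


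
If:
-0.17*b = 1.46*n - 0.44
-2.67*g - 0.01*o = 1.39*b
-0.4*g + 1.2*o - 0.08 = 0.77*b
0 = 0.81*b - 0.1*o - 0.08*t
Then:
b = 0.104815621056243*t + 0.0087237440218257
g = -0.0547504788665667*t - 0.00480622751165004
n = 0.300354084600198 - 0.0122045586161379*t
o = 0.0490065305555669*t + 0.0706623265767881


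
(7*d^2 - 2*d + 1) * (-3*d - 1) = -21*d^3 - d^2 - d - 1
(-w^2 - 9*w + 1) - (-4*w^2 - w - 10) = 3*w^2 - 8*w + 11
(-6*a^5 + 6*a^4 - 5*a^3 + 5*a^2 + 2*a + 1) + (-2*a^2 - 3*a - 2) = -6*a^5 + 6*a^4 - 5*a^3 + 3*a^2 - a - 1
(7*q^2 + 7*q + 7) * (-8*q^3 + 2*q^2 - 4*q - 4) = -56*q^5 - 42*q^4 - 70*q^3 - 42*q^2 - 56*q - 28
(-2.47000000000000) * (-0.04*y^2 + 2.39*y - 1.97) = 0.0988*y^2 - 5.9033*y + 4.8659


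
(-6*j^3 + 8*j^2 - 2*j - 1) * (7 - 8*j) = 48*j^4 - 106*j^3 + 72*j^2 - 6*j - 7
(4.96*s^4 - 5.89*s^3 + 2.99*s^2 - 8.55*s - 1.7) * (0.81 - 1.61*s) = -7.9856*s^5 + 13.5005*s^4 - 9.5848*s^3 + 16.1874*s^2 - 4.1885*s - 1.377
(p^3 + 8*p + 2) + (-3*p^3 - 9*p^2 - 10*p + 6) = -2*p^3 - 9*p^2 - 2*p + 8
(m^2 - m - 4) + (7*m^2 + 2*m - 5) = 8*m^2 + m - 9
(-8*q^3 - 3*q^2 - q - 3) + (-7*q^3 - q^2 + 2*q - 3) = -15*q^3 - 4*q^2 + q - 6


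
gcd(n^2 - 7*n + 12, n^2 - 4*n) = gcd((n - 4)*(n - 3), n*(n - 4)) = n - 4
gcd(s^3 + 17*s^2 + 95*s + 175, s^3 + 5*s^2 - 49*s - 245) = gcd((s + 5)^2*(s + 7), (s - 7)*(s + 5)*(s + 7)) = s^2 + 12*s + 35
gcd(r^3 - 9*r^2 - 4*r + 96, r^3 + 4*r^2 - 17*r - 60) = r^2 - r - 12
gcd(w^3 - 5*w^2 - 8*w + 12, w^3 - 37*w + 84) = 1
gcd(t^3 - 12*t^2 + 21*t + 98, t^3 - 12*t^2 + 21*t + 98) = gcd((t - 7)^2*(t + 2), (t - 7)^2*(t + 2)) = t^3 - 12*t^2 + 21*t + 98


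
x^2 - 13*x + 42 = (x - 7)*(x - 6)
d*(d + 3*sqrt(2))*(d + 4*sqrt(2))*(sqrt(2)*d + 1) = sqrt(2)*d^4 + 15*d^3 + 31*sqrt(2)*d^2 + 24*d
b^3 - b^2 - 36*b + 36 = (b - 6)*(b - 1)*(b + 6)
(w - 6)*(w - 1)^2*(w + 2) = w^4 - 6*w^3 - 3*w^2 + 20*w - 12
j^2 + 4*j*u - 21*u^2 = (j - 3*u)*(j + 7*u)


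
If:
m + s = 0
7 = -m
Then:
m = -7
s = 7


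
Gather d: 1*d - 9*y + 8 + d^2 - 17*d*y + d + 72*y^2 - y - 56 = d^2 + d*(2 - 17*y) + 72*y^2 - 10*y - 48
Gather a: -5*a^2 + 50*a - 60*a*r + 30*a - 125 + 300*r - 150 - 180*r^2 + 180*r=-5*a^2 + a*(80 - 60*r) - 180*r^2 + 480*r - 275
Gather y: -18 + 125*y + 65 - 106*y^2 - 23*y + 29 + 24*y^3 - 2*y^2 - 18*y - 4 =24*y^3 - 108*y^2 + 84*y + 72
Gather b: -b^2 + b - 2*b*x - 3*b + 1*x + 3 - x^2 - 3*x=-b^2 + b*(-2*x - 2) - x^2 - 2*x + 3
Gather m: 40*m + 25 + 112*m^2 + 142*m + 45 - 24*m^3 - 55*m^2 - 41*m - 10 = -24*m^3 + 57*m^2 + 141*m + 60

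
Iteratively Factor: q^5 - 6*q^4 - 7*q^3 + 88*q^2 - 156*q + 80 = (q - 5)*(q^4 - q^3 - 12*q^2 + 28*q - 16) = (q - 5)*(q - 1)*(q^3 - 12*q + 16) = (q - 5)*(q - 2)*(q - 1)*(q^2 + 2*q - 8) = (q - 5)*(q - 2)*(q - 1)*(q + 4)*(q - 2)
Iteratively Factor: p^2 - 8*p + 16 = (p - 4)*(p - 4)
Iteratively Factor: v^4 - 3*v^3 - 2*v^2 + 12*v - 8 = (v - 2)*(v^3 - v^2 - 4*v + 4) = (v - 2)*(v - 1)*(v^2 - 4) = (v - 2)*(v - 1)*(v + 2)*(v - 2)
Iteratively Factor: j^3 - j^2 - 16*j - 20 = (j + 2)*(j^2 - 3*j - 10) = (j - 5)*(j + 2)*(j + 2)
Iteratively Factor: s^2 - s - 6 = (s + 2)*(s - 3)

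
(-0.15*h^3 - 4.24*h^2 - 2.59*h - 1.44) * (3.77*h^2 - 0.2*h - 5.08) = -0.5655*h^5 - 15.9548*h^4 - 8.1543*h^3 + 16.6284*h^2 + 13.4452*h + 7.3152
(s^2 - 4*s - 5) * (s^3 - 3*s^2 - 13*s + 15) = s^5 - 7*s^4 - 6*s^3 + 82*s^2 + 5*s - 75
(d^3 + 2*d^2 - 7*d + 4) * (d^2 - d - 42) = d^5 + d^4 - 51*d^3 - 73*d^2 + 290*d - 168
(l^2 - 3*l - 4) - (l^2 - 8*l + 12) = 5*l - 16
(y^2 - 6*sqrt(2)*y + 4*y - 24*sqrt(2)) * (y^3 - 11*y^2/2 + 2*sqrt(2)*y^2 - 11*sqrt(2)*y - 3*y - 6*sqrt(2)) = y^5 - 4*sqrt(2)*y^4 - 3*y^4/2 - 49*y^3 + 6*sqrt(2)*y^3 + 24*y^2 + 100*sqrt(2)*y^2 + 48*sqrt(2)*y + 600*y + 288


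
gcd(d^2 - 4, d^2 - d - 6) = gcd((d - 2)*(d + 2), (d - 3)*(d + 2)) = d + 2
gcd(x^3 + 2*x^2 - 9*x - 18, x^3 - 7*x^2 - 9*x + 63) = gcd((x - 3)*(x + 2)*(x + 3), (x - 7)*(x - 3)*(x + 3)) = x^2 - 9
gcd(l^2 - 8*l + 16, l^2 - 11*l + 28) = l - 4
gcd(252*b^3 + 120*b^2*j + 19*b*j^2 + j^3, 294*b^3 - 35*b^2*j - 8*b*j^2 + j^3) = 6*b + j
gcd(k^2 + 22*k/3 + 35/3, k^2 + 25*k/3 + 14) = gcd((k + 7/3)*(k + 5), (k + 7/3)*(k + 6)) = k + 7/3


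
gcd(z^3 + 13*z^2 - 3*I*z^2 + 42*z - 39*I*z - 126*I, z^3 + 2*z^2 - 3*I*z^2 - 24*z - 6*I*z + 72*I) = z^2 + z*(6 - 3*I) - 18*I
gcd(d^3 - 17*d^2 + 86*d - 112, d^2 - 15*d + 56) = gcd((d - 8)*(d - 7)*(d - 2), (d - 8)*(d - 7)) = d^2 - 15*d + 56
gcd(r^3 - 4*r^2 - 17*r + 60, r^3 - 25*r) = r - 5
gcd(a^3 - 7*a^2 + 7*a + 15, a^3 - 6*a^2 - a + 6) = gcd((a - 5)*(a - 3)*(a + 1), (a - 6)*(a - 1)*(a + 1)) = a + 1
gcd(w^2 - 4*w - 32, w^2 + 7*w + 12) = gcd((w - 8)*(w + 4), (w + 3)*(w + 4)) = w + 4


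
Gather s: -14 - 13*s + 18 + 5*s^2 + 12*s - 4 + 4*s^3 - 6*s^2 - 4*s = 4*s^3 - s^2 - 5*s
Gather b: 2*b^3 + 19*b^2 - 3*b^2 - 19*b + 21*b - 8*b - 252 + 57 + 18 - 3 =2*b^3 + 16*b^2 - 6*b - 180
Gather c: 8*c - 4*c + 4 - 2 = 4*c + 2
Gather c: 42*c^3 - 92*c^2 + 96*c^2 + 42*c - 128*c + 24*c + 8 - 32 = 42*c^3 + 4*c^2 - 62*c - 24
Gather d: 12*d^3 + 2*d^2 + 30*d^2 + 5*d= 12*d^3 + 32*d^2 + 5*d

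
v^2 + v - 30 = (v - 5)*(v + 6)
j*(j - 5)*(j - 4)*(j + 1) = j^4 - 8*j^3 + 11*j^2 + 20*j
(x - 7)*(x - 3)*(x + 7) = x^3 - 3*x^2 - 49*x + 147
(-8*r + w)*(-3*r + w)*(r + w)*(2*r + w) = 48*r^4 + 50*r^3*w - 7*r^2*w^2 - 8*r*w^3 + w^4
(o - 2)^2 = o^2 - 4*o + 4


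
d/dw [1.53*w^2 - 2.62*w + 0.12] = 3.06*w - 2.62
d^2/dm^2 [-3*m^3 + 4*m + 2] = -18*m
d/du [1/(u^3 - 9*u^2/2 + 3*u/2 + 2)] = 6*(-2*u^2 + 6*u - 1)/(2*u^3 - 9*u^2 + 3*u + 4)^2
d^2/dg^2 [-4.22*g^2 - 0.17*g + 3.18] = -8.44000000000000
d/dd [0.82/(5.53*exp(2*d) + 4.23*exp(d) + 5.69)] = (-9.0692*exp(d) - 3.4686)*exp(d)/(5.53*exp(2*d) + 4.23*exp(d) + 5.69)^2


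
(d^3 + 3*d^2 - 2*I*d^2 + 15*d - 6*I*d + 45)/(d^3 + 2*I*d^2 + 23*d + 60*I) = (d + 3)/(d + 4*I)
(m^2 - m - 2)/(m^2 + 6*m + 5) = (m - 2)/(m + 5)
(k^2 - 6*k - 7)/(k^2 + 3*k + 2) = (k - 7)/(k + 2)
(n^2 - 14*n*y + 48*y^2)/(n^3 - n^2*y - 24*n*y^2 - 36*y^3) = (n - 8*y)/(n^2 + 5*n*y + 6*y^2)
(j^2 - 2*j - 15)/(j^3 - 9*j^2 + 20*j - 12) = (j^2 - 2*j - 15)/(j^3 - 9*j^2 + 20*j - 12)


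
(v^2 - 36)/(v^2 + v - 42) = (v + 6)/(v + 7)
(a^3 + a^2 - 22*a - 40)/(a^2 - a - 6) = (a^2 - a - 20)/(a - 3)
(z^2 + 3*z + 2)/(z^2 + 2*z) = (z + 1)/z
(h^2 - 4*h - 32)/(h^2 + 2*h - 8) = (h - 8)/(h - 2)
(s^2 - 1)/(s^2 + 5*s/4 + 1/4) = 4*(s - 1)/(4*s + 1)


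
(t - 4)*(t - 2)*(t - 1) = t^3 - 7*t^2 + 14*t - 8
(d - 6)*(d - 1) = d^2 - 7*d + 6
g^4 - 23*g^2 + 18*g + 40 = (g - 4)*(g - 2)*(g + 1)*(g + 5)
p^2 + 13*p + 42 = (p + 6)*(p + 7)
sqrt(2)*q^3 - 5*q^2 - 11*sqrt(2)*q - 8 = (q - 4*sqrt(2))*(q + sqrt(2))*(sqrt(2)*q + 1)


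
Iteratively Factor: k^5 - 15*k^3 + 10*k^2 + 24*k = (k - 3)*(k^4 + 3*k^3 - 6*k^2 - 8*k) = (k - 3)*(k + 4)*(k^3 - k^2 - 2*k) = (k - 3)*(k - 2)*(k + 4)*(k^2 + k) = k*(k - 3)*(k - 2)*(k + 4)*(k + 1)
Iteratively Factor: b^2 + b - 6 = (b + 3)*(b - 2)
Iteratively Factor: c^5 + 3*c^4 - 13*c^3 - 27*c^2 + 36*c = (c - 3)*(c^4 + 6*c^3 + 5*c^2 - 12*c) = (c - 3)*(c - 1)*(c^3 + 7*c^2 + 12*c) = (c - 3)*(c - 1)*(c + 3)*(c^2 + 4*c) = c*(c - 3)*(c - 1)*(c + 3)*(c + 4)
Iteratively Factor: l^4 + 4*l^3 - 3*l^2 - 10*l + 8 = (l - 1)*(l^3 + 5*l^2 + 2*l - 8) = (l - 1)*(l + 4)*(l^2 + l - 2) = (l - 1)^2*(l + 4)*(l + 2)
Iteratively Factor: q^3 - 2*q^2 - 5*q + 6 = (q - 1)*(q^2 - q - 6) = (q - 3)*(q - 1)*(q + 2)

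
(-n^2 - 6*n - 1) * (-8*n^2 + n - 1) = 8*n^4 + 47*n^3 + 3*n^2 + 5*n + 1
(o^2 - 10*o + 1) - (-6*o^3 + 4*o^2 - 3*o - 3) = 6*o^3 - 3*o^2 - 7*o + 4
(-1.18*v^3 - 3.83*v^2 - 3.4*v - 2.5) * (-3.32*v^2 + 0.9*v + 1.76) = 3.9176*v^5 + 11.6536*v^4 + 5.7642*v^3 - 1.5008*v^2 - 8.234*v - 4.4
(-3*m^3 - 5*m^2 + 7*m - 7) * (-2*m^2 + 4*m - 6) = 6*m^5 - 2*m^4 - 16*m^3 + 72*m^2 - 70*m + 42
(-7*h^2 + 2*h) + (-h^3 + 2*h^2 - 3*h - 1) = -h^3 - 5*h^2 - h - 1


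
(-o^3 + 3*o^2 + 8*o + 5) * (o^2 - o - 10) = -o^5 + 4*o^4 + 15*o^3 - 33*o^2 - 85*o - 50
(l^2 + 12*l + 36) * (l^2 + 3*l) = l^4 + 15*l^3 + 72*l^2 + 108*l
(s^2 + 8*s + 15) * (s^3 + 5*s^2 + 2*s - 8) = s^5 + 13*s^4 + 57*s^3 + 83*s^2 - 34*s - 120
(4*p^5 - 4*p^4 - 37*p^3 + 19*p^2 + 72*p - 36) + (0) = 4*p^5 - 4*p^4 - 37*p^3 + 19*p^2 + 72*p - 36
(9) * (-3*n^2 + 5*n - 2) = -27*n^2 + 45*n - 18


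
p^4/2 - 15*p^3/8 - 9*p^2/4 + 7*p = p*(p/2 + 1)*(p - 4)*(p - 7/4)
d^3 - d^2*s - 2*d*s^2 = d*(d - 2*s)*(d + s)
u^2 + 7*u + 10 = (u + 2)*(u + 5)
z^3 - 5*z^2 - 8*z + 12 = (z - 6)*(z - 1)*(z + 2)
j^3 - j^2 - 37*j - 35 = (j - 7)*(j + 1)*(j + 5)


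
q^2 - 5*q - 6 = (q - 6)*(q + 1)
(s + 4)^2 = s^2 + 8*s + 16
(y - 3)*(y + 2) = y^2 - y - 6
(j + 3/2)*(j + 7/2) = j^2 + 5*j + 21/4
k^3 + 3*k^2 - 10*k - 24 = (k - 3)*(k + 2)*(k + 4)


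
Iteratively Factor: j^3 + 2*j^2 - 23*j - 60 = (j + 4)*(j^2 - 2*j - 15) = (j + 3)*(j + 4)*(j - 5)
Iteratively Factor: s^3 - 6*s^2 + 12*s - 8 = (s - 2)*(s^2 - 4*s + 4) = (s - 2)^2*(s - 2)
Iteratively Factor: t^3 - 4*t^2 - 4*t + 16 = (t + 2)*(t^2 - 6*t + 8) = (t - 4)*(t + 2)*(t - 2)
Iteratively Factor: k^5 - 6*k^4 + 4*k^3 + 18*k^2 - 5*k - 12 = (k + 1)*(k^4 - 7*k^3 + 11*k^2 + 7*k - 12) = (k - 1)*(k + 1)*(k^3 - 6*k^2 + 5*k + 12) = (k - 3)*(k - 1)*(k + 1)*(k^2 - 3*k - 4) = (k - 4)*(k - 3)*(k - 1)*(k + 1)*(k + 1)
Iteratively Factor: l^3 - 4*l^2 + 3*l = (l - 3)*(l^2 - l) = (l - 3)*(l - 1)*(l)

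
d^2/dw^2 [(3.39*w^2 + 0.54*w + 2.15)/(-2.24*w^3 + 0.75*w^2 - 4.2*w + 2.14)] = (-34.019328*w^6 - 16.257024*w^5 + 67.34784*w^4 - 181.516116*w^3 - 127.036278*w^2 - 16.00224*w - 109.707228)/(11.239424*w^9 - 11.2896*w^8 + 67.00176*w^7 - 74.970867*w^6 + 147.1995*w^5 - 164.09997*w^4 + 145.308912*w^3 - 123.5529*w^2 + 57.70296*w - 9.800344)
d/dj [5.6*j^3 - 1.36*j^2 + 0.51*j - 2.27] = 16.8*j^2 - 2.72*j + 0.51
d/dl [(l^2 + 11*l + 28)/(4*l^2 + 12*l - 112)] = -2/(l^2 - 8*l + 16)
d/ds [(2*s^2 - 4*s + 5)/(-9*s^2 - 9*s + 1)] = (-54*s^2 + 94*s + 41)/(81*s^4 + 162*s^3 + 63*s^2 - 18*s + 1)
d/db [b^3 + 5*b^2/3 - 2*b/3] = 3*b^2 + 10*b/3 - 2/3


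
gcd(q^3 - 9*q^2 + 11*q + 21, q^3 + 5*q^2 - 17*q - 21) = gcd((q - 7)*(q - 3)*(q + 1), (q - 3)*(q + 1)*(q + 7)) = q^2 - 2*q - 3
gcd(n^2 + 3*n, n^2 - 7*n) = n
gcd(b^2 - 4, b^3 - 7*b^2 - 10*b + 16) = b + 2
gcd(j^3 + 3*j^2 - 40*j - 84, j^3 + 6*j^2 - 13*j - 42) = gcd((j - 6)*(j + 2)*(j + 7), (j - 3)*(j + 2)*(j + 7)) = j^2 + 9*j + 14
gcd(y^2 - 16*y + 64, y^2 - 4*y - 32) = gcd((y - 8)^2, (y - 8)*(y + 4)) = y - 8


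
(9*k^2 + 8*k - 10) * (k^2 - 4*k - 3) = 9*k^4 - 28*k^3 - 69*k^2 + 16*k + 30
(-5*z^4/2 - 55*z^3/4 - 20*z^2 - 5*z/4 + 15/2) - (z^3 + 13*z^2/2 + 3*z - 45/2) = -5*z^4/2 - 59*z^3/4 - 53*z^2/2 - 17*z/4 + 30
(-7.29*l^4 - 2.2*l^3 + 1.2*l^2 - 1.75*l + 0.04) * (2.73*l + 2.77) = -19.9017*l^5 - 26.1993*l^4 - 2.818*l^3 - 1.4535*l^2 - 4.7383*l + 0.1108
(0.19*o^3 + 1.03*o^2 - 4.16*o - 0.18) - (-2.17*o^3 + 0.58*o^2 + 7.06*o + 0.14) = 2.36*o^3 + 0.45*o^2 - 11.22*o - 0.32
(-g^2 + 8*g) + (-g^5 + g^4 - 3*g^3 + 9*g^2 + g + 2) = -g^5 + g^4 - 3*g^3 + 8*g^2 + 9*g + 2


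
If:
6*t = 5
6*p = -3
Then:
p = -1/2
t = 5/6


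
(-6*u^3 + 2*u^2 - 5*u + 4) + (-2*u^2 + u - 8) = -6*u^3 - 4*u - 4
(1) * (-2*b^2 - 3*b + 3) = -2*b^2 - 3*b + 3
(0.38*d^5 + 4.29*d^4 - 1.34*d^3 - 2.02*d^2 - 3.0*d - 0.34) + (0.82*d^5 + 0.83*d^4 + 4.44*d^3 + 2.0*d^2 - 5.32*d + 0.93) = 1.2*d^5 + 5.12*d^4 + 3.1*d^3 - 0.02*d^2 - 8.32*d + 0.59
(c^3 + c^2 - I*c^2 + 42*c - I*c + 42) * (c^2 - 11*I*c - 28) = c^5 + c^4 - 12*I*c^4 + 3*c^3 - 12*I*c^3 + 3*c^2 - 434*I*c^2 - 1176*c - 434*I*c - 1176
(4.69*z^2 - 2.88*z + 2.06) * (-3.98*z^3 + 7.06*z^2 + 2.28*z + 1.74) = -18.6662*z^5 + 44.5738*z^4 - 17.8384*z^3 + 16.1378*z^2 - 0.3144*z + 3.5844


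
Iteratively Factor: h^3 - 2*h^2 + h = (h)*(h^2 - 2*h + 1) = h*(h - 1)*(h - 1)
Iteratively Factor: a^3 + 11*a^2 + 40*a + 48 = (a + 4)*(a^2 + 7*a + 12) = (a + 4)^2*(a + 3)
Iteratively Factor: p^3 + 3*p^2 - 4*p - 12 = (p - 2)*(p^2 + 5*p + 6) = (p - 2)*(p + 2)*(p + 3)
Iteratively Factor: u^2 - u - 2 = (u + 1)*(u - 2)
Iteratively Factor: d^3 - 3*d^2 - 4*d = (d - 4)*(d^2 + d) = d*(d - 4)*(d + 1)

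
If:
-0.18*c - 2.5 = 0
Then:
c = -13.89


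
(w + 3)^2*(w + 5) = w^3 + 11*w^2 + 39*w + 45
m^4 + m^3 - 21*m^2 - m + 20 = (m - 4)*(m - 1)*(m + 1)*(m + 5)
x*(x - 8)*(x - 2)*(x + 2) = x^4 - 8*x^3 - 4*x^2 + 32*x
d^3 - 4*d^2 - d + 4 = (d - 4)*(d - 1)*(d + 1)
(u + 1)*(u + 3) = u^2 + 4*u + 3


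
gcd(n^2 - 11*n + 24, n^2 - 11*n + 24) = n^2 - 11*n + 24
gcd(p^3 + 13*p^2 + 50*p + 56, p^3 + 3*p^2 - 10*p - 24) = p^2 + 6*p + 8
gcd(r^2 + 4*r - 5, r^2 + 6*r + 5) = r + 5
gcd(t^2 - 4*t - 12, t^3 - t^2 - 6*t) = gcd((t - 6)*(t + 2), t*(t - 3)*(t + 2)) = t + 2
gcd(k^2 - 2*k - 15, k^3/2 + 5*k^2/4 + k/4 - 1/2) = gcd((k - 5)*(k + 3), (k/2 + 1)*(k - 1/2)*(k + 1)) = 1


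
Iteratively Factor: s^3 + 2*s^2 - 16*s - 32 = (s + 4)*(s^2 - 2*s - 8) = (s - 4)*(s + 4)*(s + 2)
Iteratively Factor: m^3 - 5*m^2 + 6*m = (m - 3)*(m^2 - 2*m) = (m - 3)*(m - 2)*(m)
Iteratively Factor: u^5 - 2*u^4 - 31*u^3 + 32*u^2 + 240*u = (u - 4)*(u^4 + 2*u^3 - 23*u^2 - 60*u) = u*(u - 4)*(u^3 + 2*u^2 - 23*u - 60) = u*(u - 5)*(u - 4)*(u^2 + 7*u + 12) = u*(u - 5)*(u - 4)*(u + 4)*(u + 3)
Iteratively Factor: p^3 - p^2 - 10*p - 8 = (p + 2)*(p^2 - 3*p - 4) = (p + 1)*(p + 2)*(p - 4)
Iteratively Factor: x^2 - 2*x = (x)*(x - 2)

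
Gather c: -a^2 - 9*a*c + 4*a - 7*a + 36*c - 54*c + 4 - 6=-a^2 - 3*a + c*(-9*a - 18) - 2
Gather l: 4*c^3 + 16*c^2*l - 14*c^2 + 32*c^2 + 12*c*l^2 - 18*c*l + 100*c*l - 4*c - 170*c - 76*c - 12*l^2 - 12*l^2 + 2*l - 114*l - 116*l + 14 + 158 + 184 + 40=4*c^3 + 18*c^2 - 250*c + l^2*(12*c - 24) + l*(16*c^2 + 82*c - 228) + 396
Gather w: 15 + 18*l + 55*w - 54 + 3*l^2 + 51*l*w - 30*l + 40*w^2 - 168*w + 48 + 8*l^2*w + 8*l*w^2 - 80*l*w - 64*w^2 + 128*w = 3*l^2 - 12*l + w^2*(8*l - 24) + w*(8*l^2 - 29*l + 15) + 9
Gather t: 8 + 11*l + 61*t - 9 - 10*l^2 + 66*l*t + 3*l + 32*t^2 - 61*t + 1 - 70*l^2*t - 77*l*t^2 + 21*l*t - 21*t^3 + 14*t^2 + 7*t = -10*l^2 + 14*l - 21*t^3 + t^2*(46 - 77*l) + t*(-70*l^2 + 87*l + 7)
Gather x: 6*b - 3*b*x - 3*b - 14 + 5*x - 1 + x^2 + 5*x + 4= 3*b + x^2 + x*(10 - 3*b) - 11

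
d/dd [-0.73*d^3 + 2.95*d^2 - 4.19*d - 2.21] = -2.19*d^2 + 5.9*d - 4.19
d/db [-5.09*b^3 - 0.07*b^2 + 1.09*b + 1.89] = -15.27*b^2 - 0.14*b + 1.09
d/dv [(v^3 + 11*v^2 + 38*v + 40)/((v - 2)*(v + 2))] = (v^2 - 4*v - 38)/(v^2 - 4*v + 4)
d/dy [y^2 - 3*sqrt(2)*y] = 2*y - 3*sqrt(2)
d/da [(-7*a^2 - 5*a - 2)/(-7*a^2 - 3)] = (-35*a^2 + 14*a + 15)/(49*a^4 + 42*a^2 + 9)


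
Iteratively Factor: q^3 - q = (q)*(q^2 - 1) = q*(q + 1)*(q - 1)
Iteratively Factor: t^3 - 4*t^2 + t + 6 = (t + 1)*(t^2 - 5*t + 6) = (t - 2)*(t + 1)*(t - 3)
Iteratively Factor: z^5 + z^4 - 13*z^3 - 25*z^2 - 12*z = (z + 1)*(z^4 - 13*z^2 - 12*z) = z*(z + 1)*(z^3 - 13*z - 12) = z*(z + 1)^2*(z^2 - z - 12) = z*(z + 1)^2*(z + 3)*(z - 4)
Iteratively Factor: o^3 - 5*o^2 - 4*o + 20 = (o - 5)*(o^2 - 4) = (o - 5)*(o + 2)*(o - 2)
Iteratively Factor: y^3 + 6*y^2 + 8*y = (y + 4)*(y^2 + 2*y) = (y + 2)*(y + 4)*(y)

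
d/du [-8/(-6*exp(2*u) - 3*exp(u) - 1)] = (-96*exp(u) - 24)*exp(u)/(6*exp(2*u) + 3*exp(u) + 1)^2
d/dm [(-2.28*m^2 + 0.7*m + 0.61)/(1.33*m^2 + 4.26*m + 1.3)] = (-10.6438*m^2 - 7.5506*m - 1.6886)/(1.7689*m^4 + 11.3316*m^3 + 21.6056*m^2 + 11.076*m + 1.69)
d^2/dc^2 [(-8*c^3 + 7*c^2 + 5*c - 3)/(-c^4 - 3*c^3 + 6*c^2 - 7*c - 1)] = 2*(8*c^9 - 21*c^8 + 51*c^7 - 443*c^6 - 216*c^5 + 756*c^4 - 122*c^3 + 627*c^2 - 471*c + 193)/(c^12 + 9*c^11 + 9*c^10 - 60*c^9 + 75*c^8 + 279*c^7 - 834*c^6 + 1131*c^5 - 645*c^4 + 100*c^3 + 129*c^2 + 21*c + 1)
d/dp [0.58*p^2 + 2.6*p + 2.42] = 1.16*p + 2.6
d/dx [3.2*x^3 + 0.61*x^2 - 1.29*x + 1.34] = 9.6*x^2 + 1.22*x - 1.29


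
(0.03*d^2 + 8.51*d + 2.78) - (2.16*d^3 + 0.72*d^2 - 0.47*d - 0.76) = -2.16*d^3 - 0.69*d^2 + 8.98*d + 3.54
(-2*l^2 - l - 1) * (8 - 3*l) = 6*l^3 - 13*l^2 - 5*l - 8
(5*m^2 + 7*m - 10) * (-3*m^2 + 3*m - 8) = -15*m^4 - 6*m^3 + 11*m^2 - 86*m + 80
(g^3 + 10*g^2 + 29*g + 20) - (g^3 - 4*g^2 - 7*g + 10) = 14*g^2 + 36*g + 10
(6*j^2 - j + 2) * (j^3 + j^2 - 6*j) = 6*j^5 + 5*j^4 - 35*j^3 + 8*j^2 - 12*j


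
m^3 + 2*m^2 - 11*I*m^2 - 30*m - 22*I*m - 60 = (m + 2)*(m - 6*I)*(m - 5*I)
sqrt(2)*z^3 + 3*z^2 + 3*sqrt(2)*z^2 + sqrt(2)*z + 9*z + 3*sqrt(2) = (z + 3)*(z + sqrt(2))*(sqrt(2)*z + 1)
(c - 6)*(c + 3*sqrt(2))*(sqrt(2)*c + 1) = sqrt(2)*c^3 - 6*sqrt(2)*c^2 + 7*c^2 - 42*c + 3*sqrt(2)*c - 18*sqrt(2)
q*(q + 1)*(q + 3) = q^3 + 4*q^2 + 3*q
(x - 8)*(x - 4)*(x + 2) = x^3 - 10*x^2 + 8*x + 64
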